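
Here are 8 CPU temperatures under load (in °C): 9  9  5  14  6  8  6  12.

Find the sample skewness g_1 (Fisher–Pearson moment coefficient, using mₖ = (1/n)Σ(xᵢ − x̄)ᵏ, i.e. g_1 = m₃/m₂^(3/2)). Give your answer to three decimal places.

0.555

x̄ = (9 + 9 + 5 + 14 + 6 + 8 + 6 + 12) / 8 = 8.6250
deviations (xᵢ − x̄): 0.3750, 0.3750, -3.6250, 5.3750, -2.6250, -0.6250, -2.6250, 3.3750
Σ(xᵢ − x̄)² = 67.8750 ⇒ m₂ = 67.8750/8 = 8.48438
Σ(xᵢ − x̄)³ = 109.7813 ⇒ m₃ = 109.7813/8 = 13.72266
m₂^(3/2) = 8.48438^(1.5) = 24.71325
g_1 = m₃ / m₂^(3/2) = 13.72266 / 24.71325 ≈ 0.555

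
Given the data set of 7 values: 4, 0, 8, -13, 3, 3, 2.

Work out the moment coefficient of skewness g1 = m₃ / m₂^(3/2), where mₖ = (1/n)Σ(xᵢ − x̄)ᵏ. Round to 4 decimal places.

-1.4544

x̄ = (4 + 0 + 8 - 13 + 3 + 3 + 2) / 7 = 1.0000
deviations (xᵢ − x̄): 3.0000, -1.0000, 7.0000, -14.0000, 2.0000, 2.0000, 1.0000
Σ(xᵢ − x̄)² = 264.0000 ⇒ m₂ = 264.0000/7 = 37.71429
Σ(xᵢ − x̄)³ = -2358.0000 ⇒ m₃ = -2358.0000/7 = -336.85714
m₂^(3/2) = 37.71429^(1.5) = 231.61081
g1 = m₃ / m₂^(3/2) = -336.85714 / 231.61081 ≈ -1.4544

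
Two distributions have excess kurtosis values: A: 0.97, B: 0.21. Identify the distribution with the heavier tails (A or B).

A

Higher excess kurtosis ⇒ heavier tails relative to the normal distribution.
0.97 vs 0.21: the larger is 0.97, so A has heavier tails.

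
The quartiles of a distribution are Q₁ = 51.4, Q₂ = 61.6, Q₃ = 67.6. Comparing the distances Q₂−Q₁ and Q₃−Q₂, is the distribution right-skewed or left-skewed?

left-skewed

Q₂ − Q₁ = 10.2;  Q₃ − Q₂ = 6.0
Q₂ − Q₁ > Q₃ − Q₂ ⇒ the lower half is more spread out ⇒ left-skewed.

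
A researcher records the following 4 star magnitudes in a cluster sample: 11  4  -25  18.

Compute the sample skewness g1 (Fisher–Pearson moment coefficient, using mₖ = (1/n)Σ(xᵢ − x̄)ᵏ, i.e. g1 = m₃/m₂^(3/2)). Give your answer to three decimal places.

-0.849

x̄ = (11 + 4 - 25 + 18) / 4 = 2.0000
deviations (xᵢ − x̄): 9.0000, 2.0000, -27.0000, 16.0000
Σ(xᵢ − x̄)² = 1070.0000 ⇒ m₂ = 1070.0000/4 = 267.50000
Σ(xᵢ − x̄)³ = -14850.0000 ⇒ m₃ = -14850.0000/4 = -3712.50000
m₂^(3/2) = 267.50000^(1.5) = 4375.07679
g1 = m₃ / m₂^(3/2) = -3712.50000 / 4375.07679 ≈ -0.849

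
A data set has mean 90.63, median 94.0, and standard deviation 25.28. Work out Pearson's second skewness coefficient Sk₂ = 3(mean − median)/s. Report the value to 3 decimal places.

Sk₂ = 3(90.63 − 94.0) / 25.28 = 3 × -3.3700 / 25.28
    = -10.1100 / 25.28 ≈ -0.400

-0.400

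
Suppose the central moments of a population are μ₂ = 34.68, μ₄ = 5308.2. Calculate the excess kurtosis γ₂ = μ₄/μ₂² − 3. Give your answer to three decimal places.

1.414

μ₂² = 34.68² = 1202.70240
μ₄/μ₂² = 5308.2 / 1202.70240 = 4.41356
γ₂ = 4.41356 − 3 ≈ 1.414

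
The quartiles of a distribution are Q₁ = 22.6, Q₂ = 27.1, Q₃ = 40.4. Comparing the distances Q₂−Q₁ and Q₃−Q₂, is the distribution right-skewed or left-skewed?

right-skewed

Q₂ − Q₁ = 4.5;  Q₃ − Q₂ = 13.3
Q₃ − Q₂ > Q₂ − Q₁ ⇒ the upper half is more spread out ⇒ right-skewed.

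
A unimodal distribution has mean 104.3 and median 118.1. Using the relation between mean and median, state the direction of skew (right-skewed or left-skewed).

mean − median = 104.3 − 118.1 = -13.8
mean < median ⇒ the longer tail is on the left ⇒ left-skewed (negatively skewed).

left-skewed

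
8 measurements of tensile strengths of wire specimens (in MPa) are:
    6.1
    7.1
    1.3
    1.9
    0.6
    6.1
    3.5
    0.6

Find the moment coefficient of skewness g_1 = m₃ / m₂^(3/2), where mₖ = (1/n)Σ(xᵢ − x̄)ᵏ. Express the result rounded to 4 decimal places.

0.2629

x̄ = (6.1 + 7.1 + 1.3 + 1.9 + 0.6 + 6.1 + 3.5 + 0.6) / 8 = 3.4000
deviations (xᵢ − x̄): 2.7000, 3.7000, -2.1000, -1.5000, -2.8000, 2.7000, 0.1000, -2.8000
Σ(xᵢ − x̄)² = 50.6200 ⇒ m₂ = 50.6200/8 = 6.32750
Σ(xᵢ − x̄)³ = 33.4800 ⇒ m₃ = 33.4800/8 = 4.18500
m₂^(3/2) = 6.32750^(1.5) = 15.91652
g_1 = m₃ / m₂^(3/2) = 4.18500 / 15.91652 ≈ 0.2629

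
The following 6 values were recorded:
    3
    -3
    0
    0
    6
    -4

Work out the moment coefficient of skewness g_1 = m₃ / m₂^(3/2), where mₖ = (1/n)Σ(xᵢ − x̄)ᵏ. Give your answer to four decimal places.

x̄ = (3 - 3 + 0 + 0 + 6 - 4) / 6 = 0.3333
deviations (xᵢ − x̄): 2.6667, -3.3333, -0.3333, -0.3333, 5.6667, -4.3333
Σ(xᵢ − x̄)² = 69.3333 ⇒ m₂ = 69.3333/6 = 11.55556
Σ(xᵢ − x̄)³ = 82.4444 ⇒ m₃ = 82.4444/6 = 13.74074
m₂^(3/2) = 11.55556^(1.5) = 39.28134
g_1 = m₃ / m₂^(3/2) = 13.74074 / 39.28134 ≈ 0.3498

0.3498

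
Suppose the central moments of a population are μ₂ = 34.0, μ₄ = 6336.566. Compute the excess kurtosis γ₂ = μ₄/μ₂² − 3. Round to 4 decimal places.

μ₂² = 34.0² = 1156.00000
μ₄/μ₂² = 6336.566 / 1156.00000 = 5.48146
γ₂ = 5.48146 − 3 ≈ 2.4815

2.4815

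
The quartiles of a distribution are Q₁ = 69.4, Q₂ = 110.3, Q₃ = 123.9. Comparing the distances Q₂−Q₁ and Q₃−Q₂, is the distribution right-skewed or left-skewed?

Q₂ − Q₁ = 40.9;  Q₃ − Q₂ = 13.6
Q₂ − Q₁ > Q₃ − Q₂ ⇒ the lower half is more spread out ⇒ left-skewed.

left-skewed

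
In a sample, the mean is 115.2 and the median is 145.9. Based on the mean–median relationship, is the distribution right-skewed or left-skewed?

mean − median = 115.2 − 145.9 = -30.7
mean < median ⇒ the longer tail is on the left ⇒ left-skewed (negatively skewed).

left-skewed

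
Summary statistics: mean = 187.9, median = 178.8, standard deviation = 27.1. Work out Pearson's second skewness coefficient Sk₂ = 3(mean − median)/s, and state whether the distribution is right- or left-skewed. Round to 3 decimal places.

1.007, right-skewed

Sk₂ = 3(187.9 − 178.8) / 27.1 = 3 × 9.1000 / 27.1
    = 27.3000 / 27.1 ≈ 1.007
Sk₂ > 0 ⇒ mean > median ⇒ right-skewed (positive skew).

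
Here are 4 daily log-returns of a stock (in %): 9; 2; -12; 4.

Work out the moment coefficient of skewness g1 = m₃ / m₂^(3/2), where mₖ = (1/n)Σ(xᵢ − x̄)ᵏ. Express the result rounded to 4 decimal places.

-0.7799

x̄ = (9 + 2 - 12 + 4) / 4 = 0.7500
deviations (xᵢ − x̄): 8.2500, 1.2500, -12.7500, 3.2500
Σ(xᵢ − x̄)² = 242.7500 ⇒ m₂ = 242.7500/4 = 60.68750
Σ(xᵢ − x̄)³ = -1474.8750 ⇒ m₃ = -1474.8750/4 = -368.71875
m₂^(3/2) = 60.68750^(1.5) = 472.76887
g1 = m₃ / m₂^(3/2) = -368.71875 / 472.76887 ≈ -0.7799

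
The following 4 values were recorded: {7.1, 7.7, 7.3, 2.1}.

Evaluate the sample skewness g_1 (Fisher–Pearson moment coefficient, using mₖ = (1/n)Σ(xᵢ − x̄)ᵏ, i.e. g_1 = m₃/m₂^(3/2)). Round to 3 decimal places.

-1.124

x̄ = (7.1 + 7.7 + 7.3 + 2.1) / 4 = 6.0500
deviations (xᵢ − x̄): 1.0500, 1.6500, 1.2500, -3.9500
Σ(xᵢ − x̄)² = 20.9900 ⇒ m₂ = 20.9900/4 = 5.24750
Σ(xᵢ − x̄)³ = -54.0270 ⇒ m₃ = -54.0270/4 = -13.50675
m₂^(3/2) = 5.24750^(1.5) = 12.02067
g_1 = m₃ / m₂^(3/2) = -13.50675 / 12.02067 ≈ -1.124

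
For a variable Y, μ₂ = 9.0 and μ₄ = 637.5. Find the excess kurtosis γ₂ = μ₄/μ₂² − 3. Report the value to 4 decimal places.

μ₂² = 9.0² = 81.00000
μ₄/μ₂² = 637.5 / 81.00000 = 7.87037
γ₂ = 7.87037 − 3 ≈ 4.8704

4.8704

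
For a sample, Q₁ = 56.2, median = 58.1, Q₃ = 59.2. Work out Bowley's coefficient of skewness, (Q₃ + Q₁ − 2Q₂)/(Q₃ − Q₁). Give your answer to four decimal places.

numerator: Q₃ + Q₁ − 2Q₂ = 59.2 + 56.2 − 2×58.1 = -0.8000
denominator: Q₃ − Q₁ = 59.2 − 56.2 = 3.0000
Bowley skewness = -0.8000 / 3.0000 ≈ -0.2667

-0.2667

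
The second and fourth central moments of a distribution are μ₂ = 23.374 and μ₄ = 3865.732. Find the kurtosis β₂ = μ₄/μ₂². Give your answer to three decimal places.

7.076

μ₂² = 23.374² = 546.34388
μ₄/μ₂² = 3865.732 / 546.34388 = 7.07564
β₂ ≈ 7.076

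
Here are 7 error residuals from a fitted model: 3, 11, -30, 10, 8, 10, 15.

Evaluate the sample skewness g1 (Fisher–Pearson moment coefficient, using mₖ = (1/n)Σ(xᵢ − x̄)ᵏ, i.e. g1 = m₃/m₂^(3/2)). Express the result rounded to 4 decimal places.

x̄ = (3 + 11 - 30 + 10 + 8 + 10 + 15) / 7 = 3.8571
deviations (xᵢ − x̄): -0.8571, 7.1429, -33.8571, 6.1429, 4.1429, 6.1429, 11.1429
Σ(xᵢ − x̄)² = 1414.8571 ⇒ m₂ = 1414.8571/7 = 202.12245
Σ(xᵢ − x̄)³ = -36528.6122 ⇒ m₃ = -36528.6122/7 = -5218.37318
m₂^(3/2) = 202.12245^(1.5) = 2873.57031
g1 = m₃ / m₂^(3/2) = -5218.37318 / 2873.57031 ≈ -1.8160

-1.8160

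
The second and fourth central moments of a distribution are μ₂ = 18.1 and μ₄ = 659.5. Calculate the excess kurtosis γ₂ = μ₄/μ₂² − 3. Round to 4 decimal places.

μ₂² = 18.1² = 327.61000
μ₄/μ₂² = 659.5 / 327.61000 = 2.01306
γ₂ = 2.01306 − 3 ≈ -0.9869

-0.9869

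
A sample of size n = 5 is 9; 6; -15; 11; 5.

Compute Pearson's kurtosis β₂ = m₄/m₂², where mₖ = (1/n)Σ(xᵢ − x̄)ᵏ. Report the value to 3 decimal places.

3.004

x̄ = 3.2000
Σ(xᵢ − x̄)² = 436.8000 ⇒ m₂ = 87.36000
Σ(xᵢ − x̄)⁴ = 114625.0560 ⇒ m₄ = 22925.01120
m₂² = 7631.76960
β₂ = m₄/m₂² = 22925.01120 / 7631.76960 ≈ 3.004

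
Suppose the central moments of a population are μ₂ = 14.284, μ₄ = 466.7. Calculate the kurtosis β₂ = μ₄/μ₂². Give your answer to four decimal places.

2.2874

μ₂² = 14.284² = 204.03266
μ₄/μ₂² = 466.7 / 204.03266 = 2.28738
β₂ ≈ 2.2874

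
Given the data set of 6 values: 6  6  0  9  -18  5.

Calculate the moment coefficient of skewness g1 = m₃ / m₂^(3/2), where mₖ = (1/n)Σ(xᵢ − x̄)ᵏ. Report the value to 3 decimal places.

-1.468

x̄ = (6 + 6 + 0 + 9 - 18 + 5) / 6 = 1.3333
deviations (xᵢ − x̄): 4.6667, 4.6667, -1.3333, 7.6667, -19.3333, 3.6667
Σ(xᵢ − x̄)² = 491.3333 ⇒ m₂ = 491.3333/6 = 81.88889
Σ(xᵢ − x̄)³ = -6525.5556 ⇒ m₃ = -6525.5556/6 = -1087.59259
m₂^(3/2) = 81.88889^(1.5) = 741.03286
g1 = m₃ / m₂^(3/2) = -1087.59259 / 741.03286 ≈ -1.468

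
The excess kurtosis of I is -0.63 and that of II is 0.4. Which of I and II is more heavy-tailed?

II

Higher excess kurtosis ⇒ heavier tails relative to the normal distribution.
-0.63 vs 0.4: the larger is 0.4, so II has heavier tails. (II is leptokurtic — heavier-than-normal tails; the other is platykurtic.)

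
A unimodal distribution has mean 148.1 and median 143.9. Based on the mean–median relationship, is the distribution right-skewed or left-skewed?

right-skewed

mean − median = 148.1 − 143.9 = 4.2
mean > median ⇒ the longer tail is on the right ⇒ right-skewed (positively skewed).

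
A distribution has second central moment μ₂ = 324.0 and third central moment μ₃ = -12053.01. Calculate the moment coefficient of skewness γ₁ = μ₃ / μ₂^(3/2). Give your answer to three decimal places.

σ = √μ₂ = √324.0 = 18.00000
σ³ = μ₂^(3/2) = 5832.00000
γ₁ = μ₃/σ³ = -12053.01 / 5832.00000 ≈ -2.067

-2.067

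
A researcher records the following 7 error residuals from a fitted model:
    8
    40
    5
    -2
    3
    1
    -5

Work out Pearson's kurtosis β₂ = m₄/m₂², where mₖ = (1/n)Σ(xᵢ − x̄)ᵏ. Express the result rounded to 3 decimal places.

4.455

x̄ = 7.1429
Σ(xᵢ − x̄)² = 1370.8571 ⇒ m₂ = 195.83673
Σ(xᵢ − x̄)⁴ = 1195987.4402 ⇒ m₄ = 170855.34860
m₂² = 38352.02666
β₂ = m₄/m₂² = 170855.34860 / 38352.02666 ≈ 4.455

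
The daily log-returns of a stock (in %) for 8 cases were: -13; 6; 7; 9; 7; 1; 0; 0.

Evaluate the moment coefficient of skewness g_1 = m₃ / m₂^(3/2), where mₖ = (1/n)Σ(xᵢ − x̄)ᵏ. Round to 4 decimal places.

-1.2439

x̄ = (-13 + 6 + 7 + 9 + 7 + 1 + 0 + 0) / 8 = 2.1250
deviations (xᵢ − x̄): -15.1250, 3.8750, 4.8750, 6.8750, 4.8750, -1.1250, -2.1250, -2.1250
Σ(xᵢ − x̄)² = 348.8750 ⇒ m₂ = 348.8750/8 = 43.60938
Σ(xᵢ − x̄)³ = -2865.8438 ⇒ m₃ = -2865.8438/8 = -358.23047
m₂^(3/2) = 43.60938^(1.5) = 287.98495
g_1 = m₃ / m₂^(3/2) = -358.23047 / 287.98495 ≈ -1.2439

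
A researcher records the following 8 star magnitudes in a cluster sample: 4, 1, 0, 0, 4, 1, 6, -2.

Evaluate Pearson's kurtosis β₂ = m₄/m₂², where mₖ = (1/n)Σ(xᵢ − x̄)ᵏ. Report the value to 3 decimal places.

x̄ = 1.7500
Σ(xᵢ − x̄)² = 49.5000 ⇒ m₂ = 6.18750
Σ(xᵢ − x̄)⁴ = 594.6563 ⇒ m₄ = 74.33203
m₂² = 38.28516
β₂ = m₄/m₂² = 74.33203 / 38.28516 ≈ 1.942

1.942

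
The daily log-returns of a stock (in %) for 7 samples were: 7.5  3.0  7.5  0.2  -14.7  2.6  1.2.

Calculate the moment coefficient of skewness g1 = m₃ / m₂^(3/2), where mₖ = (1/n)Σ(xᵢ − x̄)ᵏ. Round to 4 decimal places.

-1.4260

x̄ = (7.5 + 3.0 + 7.5 + 0.2 - 14.7 + 2.6 + 1.2) / 7 = 1.0429
deviations (xᵢ − x̄): 6.4571, 1.9571, 6.4571, -0.8429, -15.7429, 1.5571, 0.1571
Σ(xᵢ − x̄)² = 338.2171 ⇒ m₂ = 338.2171/7 = 48.31673
Σ(xᵢ − x̄)³ = -3352.5366 ⇒ m₃ = -3352.5366/7 = -478.93380
m₂^(3/2) = 48.31673^(1.5) = 335.85078
g1 = m₃ / m₂^(3/2) = -478.93380 / 335.85078 ≈ -1.4260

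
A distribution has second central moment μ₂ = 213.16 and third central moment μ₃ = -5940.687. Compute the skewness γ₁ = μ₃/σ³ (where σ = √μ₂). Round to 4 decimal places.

-1.9089

σ = √μ₂ = √213.16 = 14.60000
σ³ = μ₂^(3/2) = 3112.13600
γ₁ = μ₃/σ³ = -5940.687 / 3112.13600 ≈ -1.9089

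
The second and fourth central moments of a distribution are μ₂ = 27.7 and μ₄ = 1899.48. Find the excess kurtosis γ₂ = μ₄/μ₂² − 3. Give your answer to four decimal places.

μ₂² = 27.7² = 767.29000
μ₄/μ₂² = 1899.48 / 767.29000 = 2.47557
γ₂ = 2.47557 − 3 ≈ -0.5244

-0.5244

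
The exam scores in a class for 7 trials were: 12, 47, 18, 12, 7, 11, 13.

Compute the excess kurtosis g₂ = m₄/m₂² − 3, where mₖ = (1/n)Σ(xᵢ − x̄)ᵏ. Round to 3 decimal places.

x̄ = 17.1429
Σ(xᵢ − x̄)² = 1102.8571 ⇒ m₂ = 157.55102
Σ(xᵢ − x̄)⁴ = 808383.1953 ⇒ m₄ = 115483.31362
m₂² = 24822.32403
g₂ = m₄/m₂² − 3 = 4.65240 − 3 ≈ 1.652

1.652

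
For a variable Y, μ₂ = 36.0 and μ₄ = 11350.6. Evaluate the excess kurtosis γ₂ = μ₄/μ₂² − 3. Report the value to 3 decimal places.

μ₂² = 36.0² = 1296.00000
μ₄/μ₂² = 11350.6 / 1296.00000 = 8.75818
γ₂ = 8.75818 − 3 ≈ 5.758

5.758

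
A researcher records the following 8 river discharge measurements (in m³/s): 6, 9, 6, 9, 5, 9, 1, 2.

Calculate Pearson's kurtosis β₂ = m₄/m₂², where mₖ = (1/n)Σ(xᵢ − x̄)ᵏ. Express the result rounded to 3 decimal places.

x̄ = 5.8750
Σ(xᵢ − x̄)² = 68.8750 ⇒ m₂ = 8.60938
Σ(xᵢ − x̄)⁴ = 1076.9629 ⇒ m₄ = 134.62036
m₂² = 74.12134
β₂ = m₄/m₂² = 134.62036 / 74.12134 ≈ 1.816

1.816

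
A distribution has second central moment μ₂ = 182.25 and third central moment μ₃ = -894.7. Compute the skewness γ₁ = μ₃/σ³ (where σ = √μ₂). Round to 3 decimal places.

-0.364

σ = √μ₂ = √182.25 = 13.50000
σ³ = μ₂^(3/2) = 2460.37500
γ₁ = μ₃/σ³ = -894.7 / 2460.37500 ≈ -0.364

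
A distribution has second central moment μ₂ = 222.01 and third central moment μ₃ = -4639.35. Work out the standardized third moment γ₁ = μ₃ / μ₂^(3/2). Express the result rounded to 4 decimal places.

-1.4025

σ = √μ₂ = √222.01 = 14.90000
σ³ = μ₂^(3/2) = 3307.94900
γ₁ = μ₃/σ³ = -4639.35 / 3307.94900 ≈ -1.4025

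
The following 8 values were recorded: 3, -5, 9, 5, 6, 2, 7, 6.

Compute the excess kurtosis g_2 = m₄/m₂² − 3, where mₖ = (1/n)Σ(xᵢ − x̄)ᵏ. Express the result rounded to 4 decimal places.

0.6673

x̄ = 4.1250
Σ(xᵢ − x̄)² = 128.8750 ⇒ m₂ = 16.10938
Σ(xᵢ − x̄)⁴ = 7613.5879 ⇒ m₄ = 951.69849
m₂² = 259.51196
g_2 = m₄/m₂² − 3 = 3.66726 − 3 ≈ 0.6673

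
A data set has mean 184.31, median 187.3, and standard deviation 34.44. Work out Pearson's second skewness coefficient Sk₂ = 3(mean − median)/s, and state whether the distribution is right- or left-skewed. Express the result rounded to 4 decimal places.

Sk₂ = 3(184.31 − 187.3) / 34.44 = 3 × -2.9900 / 34.44
    = -8.9700 / 34.44 ≈ -0.2605
Sk₂ < 0 ⇒ mean < median ⇒ left-skewed (negative skew).

-0.2605, left-skewed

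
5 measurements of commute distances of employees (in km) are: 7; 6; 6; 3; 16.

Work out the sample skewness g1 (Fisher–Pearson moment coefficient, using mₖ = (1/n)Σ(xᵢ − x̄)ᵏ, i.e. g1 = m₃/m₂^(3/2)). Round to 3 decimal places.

x̄ = (7 + 6 + 6 + 3 + 16) / 5 = 7.6000
deviations (xᵢ − x̄): -0.6000, -1.6000, -1.6000, -4.6000, 8.4000
Σ(xᵢ − x̄)² = 97.2000 ⇒ m₂ = 97.2000/5 = 19.44000
Σ(xᵢ − x̄)³ = 486.9600 ⇒ m₃ = 486.9600/5 = 97.39200
m₂^(3/2) = 19.44000^(1.5) = 85.71255
g1 = m₃ / m₂^(3/2) = 97.39200 / 85.71255 ≈ 1.136

1.136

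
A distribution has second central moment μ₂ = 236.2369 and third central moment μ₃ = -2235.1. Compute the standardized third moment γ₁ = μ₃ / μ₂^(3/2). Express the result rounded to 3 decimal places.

-0.616

σ = √μ₂ = √236.2369 = 15.37000
σ³ = μ₂^(3/2) = 3630.96115
γ₁ = μ₃/σ³ = -2235.1 / 3630.96115 ≈ -0.616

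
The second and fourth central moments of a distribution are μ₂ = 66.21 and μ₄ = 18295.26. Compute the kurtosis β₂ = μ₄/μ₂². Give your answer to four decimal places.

μ₂² = 66.21² = 4383.76410
μ₄/μ₂² = 18295.26 / 4383.76410 = 4.17341
β₂ ≈ 4.1734

4.1734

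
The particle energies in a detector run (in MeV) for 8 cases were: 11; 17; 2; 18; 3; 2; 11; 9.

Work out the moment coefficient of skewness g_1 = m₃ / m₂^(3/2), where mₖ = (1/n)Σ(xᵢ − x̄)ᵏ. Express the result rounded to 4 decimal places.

x̄ = (11 + 17 + 2 + 18 + 3 + 2 + 11 + 9) / 8 = 9.1250
deviations (xᵢ − x̄): 1.8750, 7.8750, -7.1250, 8.8750, -6.1250, -7.1250, 1.8750, -0.1250
Σ(xᵢ − x̄)² = 286.8750 ⇒ m₂ = 286.8750/8 = 35.85938
Σ(xᵢ − x̄)³ = 247.4063 ⇒ m₃ = 247.4063/8 = 30.92578
m₂^(3/2) = 35.85938^(1.5) = 214.73561
g_1 = m₃ / m₂^(3/2) = 30.92578 / 214.73561 ≈ 0.1440

0.1440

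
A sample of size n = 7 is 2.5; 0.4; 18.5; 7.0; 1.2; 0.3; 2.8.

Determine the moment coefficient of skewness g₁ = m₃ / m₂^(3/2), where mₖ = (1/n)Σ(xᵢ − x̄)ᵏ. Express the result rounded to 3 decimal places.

1.590

x̄ = (2.5 + 0.4 + 18.5 + 7.0 + 1.2 + 0.3 + 2.8) / 7 = 4.6714
deviations (xᵢ − x̄): -2.1714, -4.2714, 13.8286, 2.3286, -3.4714, -4.3714, -1.8714
Σ(xᵢ − x̄)² = 254.2743 ⇒ m₂ = 254.2743/7 = 36.32490
Σ(xᵢ − x̄)³ = 2436.9611 ⇒ m₃ = 2436.9611/7 = 348.13730
m₂^(3/2) = 36.32490^(1.5) = 218.93067
g₁ = m₃ / m₂^(3/2) = 348.13730 / 218.93067 ≈ 1.590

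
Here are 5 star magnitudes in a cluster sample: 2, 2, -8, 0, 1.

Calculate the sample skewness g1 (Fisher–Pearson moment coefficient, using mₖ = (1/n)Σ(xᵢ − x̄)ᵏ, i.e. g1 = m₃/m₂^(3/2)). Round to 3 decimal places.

-1.361

x̄ = (2 + 2 - 8 + 0 + 1) / 5 = -0.6000
deviations (xᵢ − x̄): 2.6000, 2.6000, -7.4000, 0.6000, 1.6000
Σ(xᵢ − x̄)² = 71.2000 ⇒ m₂ = 71.2000/5 = 14.24000
Σ(xᵢ − x̄)³ = -365.7600 ⇒ m₃ = -365.7600/5 = -73.15200
m₂^(3/2) = 14.24000^(1.5) = 53.73596
g1 = m₃ / m₂^(3/2) = -73.15200 / 53.73596 ≈ -1.361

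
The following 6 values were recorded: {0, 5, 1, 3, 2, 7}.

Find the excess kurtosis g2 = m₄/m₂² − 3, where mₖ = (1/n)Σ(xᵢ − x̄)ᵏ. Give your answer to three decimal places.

-1.080

x̄ = 3.0000
Σ(xᵢ − x̄)² = 34.0000 ⇒ m₂ = 5.66667
Σ(xᵢ − x̄)⁴ = 370.0000 ⇒ m₄ = 61.66667
m₂² = 32.11111
g2 = m₄/m₂² − 3 = 1.92042 − 3 ≈ -1.080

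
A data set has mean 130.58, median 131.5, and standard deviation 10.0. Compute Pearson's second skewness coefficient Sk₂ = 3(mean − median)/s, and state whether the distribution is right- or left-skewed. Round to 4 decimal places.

Sk₂ = 3(130.58 − 131.5) / 10.0 = 3 × -0.9200 / 10.0
    = -2.7600 / 10.0 ≈ -0.2760
Sk₂ < 0 ⇒ mean < median ⇒ left-skewed (negative skew).

-0.2760, left-skewed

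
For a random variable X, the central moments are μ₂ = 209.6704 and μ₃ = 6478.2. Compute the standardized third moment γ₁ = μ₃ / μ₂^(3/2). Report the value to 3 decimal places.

2.134

σ = √μ₂ = √209.6704 = 14.48000
σ³ = μ₂^(3/2) = 3036.02739
γ₁ = μ₃/σ³ = 6478.2 / 3036.02739 ≈ 2.134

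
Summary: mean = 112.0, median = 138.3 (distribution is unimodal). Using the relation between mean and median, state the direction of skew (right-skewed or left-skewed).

mean − median = 112.0 − 138.3 = -26.3
mean < median ⇒ the longer tail is on the left ⇒ left-skewed (negatively skewed).

left-skewed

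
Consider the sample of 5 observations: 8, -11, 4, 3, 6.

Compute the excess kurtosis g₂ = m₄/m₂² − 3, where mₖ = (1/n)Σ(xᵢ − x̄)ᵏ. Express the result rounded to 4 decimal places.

x̄ = 2.0000
Σ(xᵢ − x̄)² = 226.0000 ⇒ m₂ = 45.20000
Σ(xᵢ − x̄)⁴ = 30130.0000 ⇒ m₄ = 6026.00000
m₂² = 2043.04000
g₂ = m₄/m₂² − 3 = 2.94953 − 3 ≈ -0.0505

-0.0505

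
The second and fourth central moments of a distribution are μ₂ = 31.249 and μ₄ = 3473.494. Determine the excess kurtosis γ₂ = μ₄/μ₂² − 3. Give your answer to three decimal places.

0.557

μ₂² = 31.249² = 976.50000
μ₄/μ₂² = 3473.494 / 976.50000 = 3.55709
γ₂ = 3.55709 − 3 ≈ 0.557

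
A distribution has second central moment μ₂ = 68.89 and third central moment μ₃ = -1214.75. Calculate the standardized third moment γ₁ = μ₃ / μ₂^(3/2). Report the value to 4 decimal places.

σ = √μ₂ = √68.89 = 8.30000
σ³ = μ₂^(3/2) = 571.78700
γ₁ = μ₃/σ³ = -1214.75 / 571.78700 ≈ -2.1245

-2.1245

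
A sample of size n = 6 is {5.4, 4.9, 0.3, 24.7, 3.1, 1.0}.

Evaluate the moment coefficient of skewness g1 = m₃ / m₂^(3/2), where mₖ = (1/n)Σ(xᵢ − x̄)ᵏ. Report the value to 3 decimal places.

x̄ = (5.4 + 4.9 + 0.3 + 24.7 + 3.1 + 1.0) / 6 = 6.5667
deviations (xᵢ − x̄): -1.1667, -1.6667, -6.2667, 18.1333, -3.4667, -5.5667
Σ(xᵢ − x̄)² = 415.2333 ⇒ m₂ = 415.2333/6 = 69.20556
Σ(xᵢ − x̄)³ = 5496.0856 ⇒ m₃ = 5496.0856/6 = 916.01426
m₂^(3/2) = 69.20556^(1.5) = 575.72016
g1 = m₃ / m₂^(3/2) = 916.01426 / 575.72016 ≈ 1.591

1.591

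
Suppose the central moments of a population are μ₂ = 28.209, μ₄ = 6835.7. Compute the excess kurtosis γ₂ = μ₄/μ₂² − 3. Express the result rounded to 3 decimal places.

μ₂² = 28.209² = 795.74768
μ₄/μ₂² = 6835.7 / 795.74768 = 8.59029
γ₂ = 8.59029 − 3 ≈ 5.590

5.590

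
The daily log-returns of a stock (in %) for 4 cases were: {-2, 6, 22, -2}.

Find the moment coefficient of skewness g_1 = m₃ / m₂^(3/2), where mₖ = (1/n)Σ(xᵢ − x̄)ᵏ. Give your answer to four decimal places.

0.8165

x̄ = (-2 + 6 + 22 - 2) / 4 = 6.0000
deviations (xᵢ − x̄): -8.0000, 0.0000, 16.0000, -8.0000
Σ(xᵢ − x̄)² = 384.0000 ⇒ m₂ = 384.0000/4 = 96.00000
Σ(xᵢ − x̄)³ = 3072.0000 ⇒ m₃ = 3072.0000/4 = 768.00000
m₂^(3/2) = 96.00000^(1.5) = 940.60406
g_1 = m₃ / m₂^(3/2) = 768.00000 / 940.60406 ≈ 0.8165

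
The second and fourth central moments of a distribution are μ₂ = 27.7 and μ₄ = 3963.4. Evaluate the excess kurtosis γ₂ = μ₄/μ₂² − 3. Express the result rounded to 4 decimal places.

2.1655

μ₂² = 27.7² = 767.29000
μ₄/μ₂² = 3963.4 / 767.29000 = 5.16545
γ₂ = 5.16545 − 3 ≈ 2.1655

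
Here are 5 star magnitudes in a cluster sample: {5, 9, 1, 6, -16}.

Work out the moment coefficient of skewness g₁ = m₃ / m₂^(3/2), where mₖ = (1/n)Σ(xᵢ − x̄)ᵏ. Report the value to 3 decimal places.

x̄ = (5 + 9 + 1 + 6 - 16) / 5 = 1.0000
deviations (xᵢ − x̄): 4.0000, 8.0000, 0.0000, 5.0000, -17.0000
Σ(xᵢ − x̄)² = 394.0000 ⇒ m₂ = 394.0000/5 = 78.80000
Σ(xᵢ − x̄)³ = -4212.0000 ⇒ m₃ = -4212.0000/5 = -842.40000
m₂^(3/2) = 78.80000^(1.5) = 699.50259
g₁ = m₃ / m₂^(3/2) = -842.40000 / 699.50259 ≈ -1.204

-1.204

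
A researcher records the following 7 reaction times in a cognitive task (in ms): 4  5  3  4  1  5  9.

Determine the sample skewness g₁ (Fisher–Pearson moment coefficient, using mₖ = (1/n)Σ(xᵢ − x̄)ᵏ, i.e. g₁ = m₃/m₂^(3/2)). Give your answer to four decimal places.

x̄ = (4 + 5 + 3 + 4 + 1 + 5 + 9) / 7 = 4.4286
deviations (xᵢ − x̄): -0.4286, 0.5714, -1.4286, -0.4286, -3.4286, 0.5714, 4.5714
Σ(xᵢ − x̄)² = 35.7143 ⇒ m₂ = 35.7143/7 = 5.10204
Σ(xᵢ − x̄)³ = 52.5306 ⇒ m₃ = 52.5306/7 = 7.50437
m₂^(3/2) = 5.10204^(1.5) = 11.52434
g₁ = m₃ / m₂^(3/2) = 7.50437 / 11.52434 ≈ 0.6512

0.6512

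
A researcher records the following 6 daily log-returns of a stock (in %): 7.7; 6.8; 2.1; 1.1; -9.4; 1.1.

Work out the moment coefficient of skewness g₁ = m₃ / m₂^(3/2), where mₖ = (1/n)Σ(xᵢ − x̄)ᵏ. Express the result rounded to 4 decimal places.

-0.9125

x̄ = (7.7 + 6.8 + 2.1 + 1.1 - 9.4 + 1.1) / 6 = 1.5667
deviations (xᵢ − x̄): 6.1333, 5.2333, 0.5333, -0.4667, -10.9667, -0.4667
Σ(xᵢ − x̄)² = 185.9933 ⇒ m₂ = 185.9933/6 = 30.99889
Σ(xᵢ − x̄)³ = -944.9364 ⇒ m₃ = -944.9364/6 = -157.48941
m₂^(3/2) = 30.99889^(1.5) = 172.59142
g₁ = m₃ / m₂^(3/2) = -157.48941 / 172.59142 ≈ -0.9125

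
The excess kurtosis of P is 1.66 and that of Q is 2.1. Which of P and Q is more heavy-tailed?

Higher excess kurtosis ⇒ heavier tails relative to the normal distribution.
1.66 vs 2.1: the larger is 2.1, so Q has heavier tails.

Q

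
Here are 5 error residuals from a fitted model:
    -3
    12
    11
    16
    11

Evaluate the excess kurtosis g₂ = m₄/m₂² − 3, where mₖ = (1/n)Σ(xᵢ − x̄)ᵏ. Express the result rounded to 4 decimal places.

-0.0754

x̄ = 9.4000
Σ(xᵢ − x̄)² = 209.2000 ⇒ m₂ = 41.84000
Σ(xᵢ − x̄)⁴ = 25598.4160 ⇒ m₄ = 5119.68320
m₂² = 1750.58560
g₂ = m₄/m₂² − 3 = 2.92455 − 3 ≈ -0.0754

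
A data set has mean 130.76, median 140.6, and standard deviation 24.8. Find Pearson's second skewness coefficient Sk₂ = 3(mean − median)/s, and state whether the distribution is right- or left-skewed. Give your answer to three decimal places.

Sk₂ = 3(130.76 − 140.6) / 24.8 = 3 × -9.8400 / 24.8
    = -29.5200 / 24.8 ≈ -1.190
Sk₂ < 0 ⇒ mean < median ⇒ left-skewed (negative skew).

-1.190, left-skewed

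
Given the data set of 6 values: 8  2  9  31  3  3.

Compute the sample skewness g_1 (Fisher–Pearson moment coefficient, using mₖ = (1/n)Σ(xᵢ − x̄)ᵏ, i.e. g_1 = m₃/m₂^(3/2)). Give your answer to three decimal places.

x̄ = (8 + 2 + 9 + 31 + 3 + 3) / 6 = 9.3333
deviations (xᵢ − x̄): -1.3333, -7.3333, -0.3333, 21.6667, -6.3333, -6.3333
Σ(xᵢ − x̄)² = 605.3333 ⇒ m₂ = 605.3333/6 = 100.88889
Σ(xᵢ − x̄)³ = 9266.4444 ⇒ m₃ = 9266.4444/6 = 1544.40741
m₂^(3/2) = 100.88889^(1.5) = 1013.36292
g_1 = m₃ / m₂^(3/2) = 1544.40741 / 1013.36292 ≈ 1.524

1.524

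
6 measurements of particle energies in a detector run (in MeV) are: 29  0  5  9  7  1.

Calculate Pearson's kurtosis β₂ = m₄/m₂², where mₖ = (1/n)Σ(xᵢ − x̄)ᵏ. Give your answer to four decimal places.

3.4985

x̄ = 8.5000
Σ(xᵢ − x̄)² = 563.5000 ⇒ m₂ = 93.91667
Σ(xᵢ − x̄)⁴ = 185149.3750 ⇒ m₄ = 30858.22917
m₂² = 8820.34028
β₂ = m₄/m₂² = 30858.22917 / 8820.34028 ≈ 3.4985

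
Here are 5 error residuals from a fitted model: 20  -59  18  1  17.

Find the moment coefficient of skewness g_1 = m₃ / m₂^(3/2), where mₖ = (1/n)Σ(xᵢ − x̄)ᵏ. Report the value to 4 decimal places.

x̄ = (20 - 59 + 18 + 1 + 17) / 5 = -0.6000
deviations (xᵢ − x̄): 20.6000, -58.4000, 18.6000, 1.6000, 17.6000
Σ(xᵢ − x̄)² = 4493.2000 ⇒ m₂ = 4493.2000/5 = 898.64000
Σ(xᵢ − x̄)³ = -178544.1600 ⇒ m₃ = -178544.1600/5 = -35708.83200
m₂^(3/2) = 898.64000^(1.5) = 26938.82313
g_1 = m₃ / m₂^(3/2) = -35708.83200 / 26938.82313 ≈ -1.3256

-1.3256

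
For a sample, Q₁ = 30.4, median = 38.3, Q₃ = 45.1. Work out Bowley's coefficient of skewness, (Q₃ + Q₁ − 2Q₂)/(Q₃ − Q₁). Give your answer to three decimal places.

-0.075

numerator: Q₃ + Q₁ − 2Q₂ = 45.1 + 30.4 − 2×38.3 = -1.1000
denominator: Q₃ − Q₁ = 45.1 − 30.4 = 14.7000
Bowley skewness = -1.1000 / 14.7000 ≈ -0.075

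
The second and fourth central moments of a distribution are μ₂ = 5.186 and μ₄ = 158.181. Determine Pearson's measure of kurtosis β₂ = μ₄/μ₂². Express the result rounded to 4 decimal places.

μ₂² = 5.186² = 26.89460
μ₄/μ₂² = 158.181 / 26.89460 = 5.88152
β₂ ≈ 5.8815

5.8815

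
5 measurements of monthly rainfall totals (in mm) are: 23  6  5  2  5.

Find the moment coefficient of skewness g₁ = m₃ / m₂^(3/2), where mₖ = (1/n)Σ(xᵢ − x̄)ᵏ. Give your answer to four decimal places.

x̄ = (23 + 6 + 5 + 2 + 5) / 5 = 8.2000
deviations (xᵢ − x̄): 14.8000, -2.2000, -3.2000, -6.2000, -3.2000
Σ(xᵢ − x̄)² = 282.8000 ⇒ m₂ = 282.8000/5 = 56.56000
Σ(xᵢ − x̄)³ = 2927.2800 ⇒ m₃ = 2927.2800/5 = 585.45600
m₂^(3/2) = 56.56000^(1.5) = 425.36730
g₁ = m₃ / m₂^(3/2) = 585.45600 / 425.36730 ≈ 1.3764

1.3764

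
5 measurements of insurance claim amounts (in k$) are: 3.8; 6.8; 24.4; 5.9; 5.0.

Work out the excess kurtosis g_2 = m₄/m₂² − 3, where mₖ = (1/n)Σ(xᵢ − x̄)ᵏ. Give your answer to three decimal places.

x̄ = 9.1800
Σ(xᵢ − x̄)² = 294.4880 ⇒ m₂ = 58.89760
Σ(xᵢ − x̄)⁴ = 54951.8729 ⇒ m₄ = 10990.37457
m₂² = 3468.92729
g_2 = m₄/m₂² − 3 = 3.16823 − 3 ≈ 0.168

0.168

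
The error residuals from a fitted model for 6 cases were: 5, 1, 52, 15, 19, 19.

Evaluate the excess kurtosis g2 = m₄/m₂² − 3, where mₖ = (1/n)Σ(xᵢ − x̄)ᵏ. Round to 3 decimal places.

x̄ = 18.5000
Σ(xᵢ − x̄)² = 1623.5000 ⇒ m₂ = 270.58333
Σ(xᵢ − x̄)⁴ = 1386599.3750 ⇒ m₄ = 231099.89583
m₂² = 73215.34028
g2 = m₄/m₂² − 3 = 3.15644 − 3 ≈ 0.156

0.156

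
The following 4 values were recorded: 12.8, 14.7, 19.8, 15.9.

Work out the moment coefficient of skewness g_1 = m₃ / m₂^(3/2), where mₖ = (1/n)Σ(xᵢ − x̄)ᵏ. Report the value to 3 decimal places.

0.531

x̄ = (12.8 + 14.7 + 19.8 + 15.9) / 4 = 15.8000
deviations (xᵢ − x̄): -3.0000, -1.1000, 4.0000, 0.1000
Σ(xᵢ − x̄)² = 26.2200 ⇒ m₂ = 26.2200/4 = 6.55500
Σ(xᵢ − x̄)³ = 35.6700 ⇒ m₃ = 35.6700/4 = 8.91750
m₂^(3/2) = 6.55500^(1.5) = 16.78259
g_1 = m₃ / m₂^(3/2) = 8.91750 / 16.78259 ≈ 0.531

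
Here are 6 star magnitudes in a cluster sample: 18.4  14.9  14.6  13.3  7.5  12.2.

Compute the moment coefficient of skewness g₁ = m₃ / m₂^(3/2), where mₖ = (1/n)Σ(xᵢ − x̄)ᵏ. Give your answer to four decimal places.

x̄ = (18.4 + 14.9 + 14.6 + 13.3 + 7.5 + 12.2) / 6 = 13.4833
deviations (xᵢ − x̄): 4.9167, 1.4167, 1.1167, -0.1833, -5.9833, -1.2833
Σ(xᵢ − x̄)² = 64.9083 ⇒ m₂ = 64.9083/6 = 10.81806
Σ(xᵢ − x̄)³ = -93.2356 ⇒ m₃ = -93.2356/6 = -15.53926
m₂^(3/2) = 10.81806^(1.5) = 35.58146
g₁ = m₃ / m₂^(3/2) = -15.53926 / 35.58146 ≈ -0.4367

-0.4367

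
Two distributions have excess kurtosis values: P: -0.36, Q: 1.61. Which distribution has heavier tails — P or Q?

Higher excess kurtosis ⇒ heavier tails relative to the normal distribution.
-0.36 vs 1.61: the larger is 1.61, so Q has heavier tails. (Q is leptokurtic — heavier-than-normal tails; the other is platykurtic.)

Q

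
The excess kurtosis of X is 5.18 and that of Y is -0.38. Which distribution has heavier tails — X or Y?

Higher excess kurtosis ⇒ heavier tails relative to the normal distribution.
5.18 vs -0.38: the larger is 5.18, so X has heavier tails. (X is leptokurtic — heavier-than-normal tails; the other is platykurtic.)

X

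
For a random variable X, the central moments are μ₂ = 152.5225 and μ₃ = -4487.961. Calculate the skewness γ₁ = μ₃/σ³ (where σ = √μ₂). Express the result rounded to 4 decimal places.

σ = √μ₂ = √152.5225 = 12.35000
σ³ = μ₂^(3/2) = 1883.65288
γ₁ = μ₃/σ³ = -4487.961 / 1883.65288 ≈ -2.3826

-2.3826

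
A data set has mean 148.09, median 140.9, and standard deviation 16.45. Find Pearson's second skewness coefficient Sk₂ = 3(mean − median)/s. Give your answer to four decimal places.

1.3112

Sk₂ = 3(148.09 − 140.9) / 16.45 = 3 × 7.1900 / 16.45
    = 21.5700 / 16.45 ≈ 1.3112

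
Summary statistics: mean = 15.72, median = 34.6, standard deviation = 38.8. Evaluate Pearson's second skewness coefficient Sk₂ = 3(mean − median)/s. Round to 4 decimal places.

-1.4598

Sk₂ = 3(15.72 − 34.6) / 38.8 = 3 × -18.8800 / 38.8
    = -56.6400 / 38.8 ≈ -1.4598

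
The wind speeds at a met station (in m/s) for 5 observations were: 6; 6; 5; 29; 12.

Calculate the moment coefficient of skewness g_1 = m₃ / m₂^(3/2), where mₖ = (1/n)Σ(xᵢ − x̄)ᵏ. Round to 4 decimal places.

x̄ = (6 + 6 + 5 + 29 + 12) / 5 = 11.6000
deviations (xᵢ − x̄): -5.6000, -5.6000, -6.6000, 17.4000, 0.4000
Σ(xᵢ − x̄)² = 409.2000 ⇒ m₂ = 409.2000/5 = 81.84000
Σ(xᵢ − x̄)³ = 4629.3600 ⇒ m₃ = 4629.3600/5 = 925.87200
m₂^(3/2) = 81.84000^(1.5) = 740.36935
g_1 = m₃ / m₂^(3/2) = 925.87200 / 740.36935 ≈ 1.2506

1.2506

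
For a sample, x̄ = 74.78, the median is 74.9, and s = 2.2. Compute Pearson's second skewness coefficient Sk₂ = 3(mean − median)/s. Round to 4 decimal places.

Sk₂ = 3(74.78 − 74.9) / 2.2 = 3 × -0.1200 / 2.2
    = -0.3600 / 2.2 ≈ -0.1636

-0.1636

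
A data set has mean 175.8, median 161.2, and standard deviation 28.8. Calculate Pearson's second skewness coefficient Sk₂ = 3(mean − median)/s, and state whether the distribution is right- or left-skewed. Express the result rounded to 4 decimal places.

Sk₂ = 3(175.8 − 161.2) / 28.8 = 3 × 14.6000 / 28.8
    = 43.8000 / 28.8 ≈ 1.5208
Sk₂ > 0 ⇒ mean > median ⇒ right-skewed (positive skew).

1.5208, right-skewed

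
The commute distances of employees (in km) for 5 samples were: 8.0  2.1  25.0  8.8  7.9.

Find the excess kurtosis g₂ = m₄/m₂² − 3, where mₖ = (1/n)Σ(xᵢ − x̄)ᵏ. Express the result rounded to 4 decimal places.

-0.1206

x̄ = 10.3600
Σ(xᵢ − x̄)² = 296.6120 ⇒ m₂ = 59.32240
Σ(xᵢ − x̄)⁴ = 50665.7476 ⇒ m₄ = 10133.14951
m₂² = 3519.14714
g₂ = m₄/m₂² − 3 = 2.87943 − 3 ≈ -0.1206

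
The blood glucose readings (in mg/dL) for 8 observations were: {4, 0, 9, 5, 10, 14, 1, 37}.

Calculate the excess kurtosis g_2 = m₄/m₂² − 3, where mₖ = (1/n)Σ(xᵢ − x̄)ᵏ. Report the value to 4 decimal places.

1.5090

x̄ = 10.0000
Σ(xᵢ − x̄)² = 988.0000 ⇒ m₂ = 123.50000
Σ(xᵢ − x̄)⁴ = 550180.0000 ⇒ m₄ = 68772.50000
m₂² = 15252.25000
g_2 = m₄/m₂² − 3 = 4.50901 − 3 ≈ 1.5090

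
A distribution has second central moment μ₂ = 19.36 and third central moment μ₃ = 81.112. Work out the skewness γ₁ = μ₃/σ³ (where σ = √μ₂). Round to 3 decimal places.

0.952

σ = √μ₂ = √19.36 = 4.40000
σ³ = μ₂^(3/2) = 85.18400
γ₁ = μ₃/σ³ = 81.112 / 85.18400 ≈ 0.952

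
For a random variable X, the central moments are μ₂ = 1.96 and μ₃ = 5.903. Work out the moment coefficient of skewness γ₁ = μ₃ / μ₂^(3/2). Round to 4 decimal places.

σ = √μ₂ = √1.96 = 1.40000
σ³ = μ₂^(3/2) = 2.74400
γ₁ = μ₃/σ³ = 5.903 / 2.74400 ≈ 2.1512

2.1512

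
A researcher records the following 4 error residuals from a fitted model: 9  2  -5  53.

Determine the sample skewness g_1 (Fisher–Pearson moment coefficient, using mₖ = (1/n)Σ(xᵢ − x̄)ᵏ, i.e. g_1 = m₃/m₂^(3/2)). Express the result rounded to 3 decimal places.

0.992

x̄ = (9 + 2 - 5 + 53) / 4 = 14.7500
deviations (xᵢ − x̄): -5.7500, -12.7500, -19.7500, 38.2500
Σ(xᵢ − x̄)² = 2048.7500 ⇒ m₂ = 2048.7500/4 = 512.18750
Σ(xᵢ − x̄)³ = 45995.6250 ⇒ m₃ = 45995.6250/4 = 11498.90625
m₂^(3/2) = 512.18750^(1.5) = 11591.60205
g_1 = m₃ / m₂^(3/2) = 11498.90625 / 11591.60205 ≈ 0.992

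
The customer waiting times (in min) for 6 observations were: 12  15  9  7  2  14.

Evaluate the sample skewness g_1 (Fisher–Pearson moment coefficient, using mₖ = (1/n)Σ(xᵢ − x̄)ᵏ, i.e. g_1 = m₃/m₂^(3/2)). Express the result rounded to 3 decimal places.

-0.536

x̄ = (12 + 15 + 9 + 7 + 2 + 14) / 6 = 9.8333
deviations (xᵢ − x̄): 2.1667, 5.1667, -0.8333, -2.8333, -7.8333, 4.1667
Σ(xᵢ − x̄)² = 118.8333 ⇒ m₂ = 118.8333/6 = 19.80556
Σ(xᵢ − x̄)³ = -283.5556 ⇒ m₃ = -283.5556/6 = -47.25926
m₂^(3/2) = 19.80556^(1.5) = 88.14152
g_1 = m₃ / m₂^(3/2) = -47.25926 / 88.14152 ≈ -0.536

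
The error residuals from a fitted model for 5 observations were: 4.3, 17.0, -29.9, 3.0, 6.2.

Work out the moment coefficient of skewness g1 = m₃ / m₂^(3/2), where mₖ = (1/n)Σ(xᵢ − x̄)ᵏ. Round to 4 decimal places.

-1.1107

x̄ = (4.3 + 17.0 - 29.9 + 3.0 + 6.2) / 5 = 0.1200
deviations (xᵢ − x̄): 4.1800, 16.8800, -30.0200, 2.8800, 6.0800
Σ(xᵢ − x̄)² = 1248.8680 ⇒ m₂ = 1248.8680/5 = 249.77360
Σ(xᵢ − x̄)³ = -21922.6651 ⇒ m₃ = -21922.6651/5 = -4384.53302
m₂^(3/2) = 249.77360^(1.5) = 3947.47874
g1 = m₃ / m₂^(3/2) = -4384.53302 / 3947.47874 ≈ -1.1107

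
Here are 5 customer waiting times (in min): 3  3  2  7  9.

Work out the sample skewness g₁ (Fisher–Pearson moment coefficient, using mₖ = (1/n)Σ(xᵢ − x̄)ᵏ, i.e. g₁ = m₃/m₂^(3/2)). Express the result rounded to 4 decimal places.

0.5120

x̄ = (3 + 3 + 2 + 7 + 9) / 5 = 4.8000
deviations (xᵢ − x̄): -1.8000, -1.8000, -2.8000, 2.2000, 4.2000
Σ(xᵢ − x̄)² = 36.8000 ⇒ m₂ = 36.8000/5 = 7.36000
Σ(xᵢ − x̄)³ = 51.1200 ⇒ m₃ = 51.1200/5 = 10.22400
m₂^(3/2) = 7.36000^(1.5) = 19.96718
g₁ = m₃ / m₂^(3/2) = 10.22400 / 19.96718 ≈ 0.5120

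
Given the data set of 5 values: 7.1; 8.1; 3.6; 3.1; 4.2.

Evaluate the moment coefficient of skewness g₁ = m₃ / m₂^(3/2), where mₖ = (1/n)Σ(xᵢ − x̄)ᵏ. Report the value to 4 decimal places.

x̄ = (7.1 + 8.1 + 3.6 + 3.1 + 4.2) / 5 = 5.2200
deviations (xᵢ − x̄): 1.8800, 2.8800, -1.6200, -2.1200, -1.0200
Σ(xᵢ − x̄)² = 19.9880 ⇒ m₂ = 19.9880/5 = 3.99760
Σ(xᵢ − x̄)³ = 15.6917 ⇒ m₃ = 15.6917/5 = 3.13834
m₂^(3/2) = 3.99760^(1.5) = 7.99280
g₁ = m₃ / m₂^(3/2) = 3.13834 / 7.99280 ≈ 0.3926

0.3926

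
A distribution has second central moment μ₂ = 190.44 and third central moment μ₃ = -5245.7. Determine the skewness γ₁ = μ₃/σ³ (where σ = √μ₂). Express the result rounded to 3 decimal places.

-1.996

σ = √μ₂ = √190.44 = 13.80000
σ³ = μ₂^(3/2) = 2628.07200
γ₁ = μ₃/σ³ = -5245.7 / 2628.07200 ≈ -1.996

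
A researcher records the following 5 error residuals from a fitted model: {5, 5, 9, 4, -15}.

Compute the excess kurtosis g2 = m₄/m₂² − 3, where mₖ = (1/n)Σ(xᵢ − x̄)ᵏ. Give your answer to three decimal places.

x̄ = 1.6000
Σ(xᵢ − x̄)² = 359.2000 ⇒ m₂ = 71.84000
Σ(xᵢ − x̄)⁴ = 79232.4160 ⇒ m₄ = 15846.48320
m₂² = 5160.98560
g2 = m₄/m₂² − 3 = 3.07044 − 3 ≈ 0.070

0.070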